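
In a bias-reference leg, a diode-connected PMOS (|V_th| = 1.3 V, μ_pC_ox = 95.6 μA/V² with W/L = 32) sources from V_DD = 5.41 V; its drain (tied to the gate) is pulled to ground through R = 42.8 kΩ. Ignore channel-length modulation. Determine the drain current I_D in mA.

I_D = 0.0903 mA

With gate tied to drain, V_SG = V_SD ≥ V_SG − |V_th|, so the device is in saturation.
k_p = μ_pC_ox · (W/L) = 3.059 mA/V².
KCL at the drain: ½ k_p (V_SG − |V_th|)² = (V_DD − V_SG)/R.
Let x = V_SG − 1.3. Then 65.5 x² + x − 4.11 = 0, giving x = 0.243 V (positive root), so V_SG = 1.54 V.
I_D = (V_DD − V_SG)/R = (5.41 − 1.54) / 42.8 = 0.0903 mA.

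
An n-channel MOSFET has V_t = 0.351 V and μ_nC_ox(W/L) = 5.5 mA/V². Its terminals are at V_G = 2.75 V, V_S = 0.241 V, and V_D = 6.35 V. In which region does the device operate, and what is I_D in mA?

V_GS = V_G − V_S = 2.75 − 0.241 = 2.51 V; V_DS = V_D − V_S = 6.35 − 0.241 = 6.11 V.
V_ov = V_GS − V_t = 2.51 − 0.351 = 2.16 V.
Since V_DS = 6.11 V ≥ V_ov = 2.16 V, the device is in saturation.
I_D = ½ k_n V_ov² = 0.5 × 5.5 × 2.16² = 12.8 mA.

Saturation; I_D = 12.8 mA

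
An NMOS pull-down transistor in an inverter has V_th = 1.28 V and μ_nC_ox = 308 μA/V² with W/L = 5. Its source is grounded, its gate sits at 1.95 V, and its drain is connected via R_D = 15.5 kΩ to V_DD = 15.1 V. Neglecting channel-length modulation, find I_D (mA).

V_GS = V_G = 1.95 V, so V_ov = 1.95 − 1.28 = 0.67 V.
k_n = μ_nC_ox · (W/L) = 1.54 mA/V².
Assume saturation: I_D = ½ k_n V_ov² = 0.5 × 1.54 × 0.67² = 0.346 mA, giving V_DS = V_DD − I_D R_D = 15.1 − 0.346 × 15.5 = 9.74 V.
V_DS = 9.74 V ≥ V_ov = 0.67 V, confirming saturation.

I_D = 0.346 mA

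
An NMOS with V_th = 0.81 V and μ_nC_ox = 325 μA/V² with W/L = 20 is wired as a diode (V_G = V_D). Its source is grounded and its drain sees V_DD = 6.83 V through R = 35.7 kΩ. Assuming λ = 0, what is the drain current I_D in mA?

With gate tied to drain, V_GS = V_DS ≥ V_GS − V_th, so the device is in saturation.
k_n = μ_nC_ox · (W/L) = 6.5 mA/V².
KCL at the drain: ½ k_n (V_GS − V_th)² = (V_DD − V_GS)/R.
Let x = V_GS − 0.81. Then 116 x² + x − 6.02 = 0, giving x = 0.224 V (positive root), so V_GS = 1.03 V.
I_D = (V_DD − V_GS)/R = (6.83 − 1.03) / 35.7 = 0.162 mA.

I_D = 0.162 mA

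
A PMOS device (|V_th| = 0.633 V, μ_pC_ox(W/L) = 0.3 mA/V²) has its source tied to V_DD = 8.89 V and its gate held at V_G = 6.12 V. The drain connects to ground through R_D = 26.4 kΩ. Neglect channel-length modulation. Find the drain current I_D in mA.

V_SG = V_DD − V_G = 8.89 − 6.12 = 2.77 V, so V_ov = 2.77 − 0.633 = 2.14 V.
Assume saturation: I_D = ½ k_p V_ov² = 0.5 × 0.3 × 2.14² = 0.685 mA, giving V_SD = V_DD − I_D R_D = 8.89 − 0.685 × 26.4 = -9.19 V.
But -9.19 V < V_ov = 2.14 V, so the device is actually in triode.
In triode I_D = k_p[V_ov V_SD − ½ V_SD²] and I_D = (V_DD − V_SD)/R_D. Equating: 3.96 V_SD² − 17.93 V_SD + 8.89 = 0, giving V_SD = 0.567 V (the root below V_ov).
I_D = (8.89 − 0.567) / 26.4 = 0.315 mA.

I_D = 0.315 mA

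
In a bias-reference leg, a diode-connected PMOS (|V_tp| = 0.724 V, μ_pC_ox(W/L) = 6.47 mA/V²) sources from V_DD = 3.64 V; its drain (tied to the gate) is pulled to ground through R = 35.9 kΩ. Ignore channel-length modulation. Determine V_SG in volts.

With gate tied to drain, V_SG = V_SD ≥ V_SG − |V_tp|, so the device is in saturation.
KCL at the drain: ½ k_p (V_SG − |V_tp|)² = (V_DD − V_SG)/R.
Let x = V_SG − 0.724. Then 116 x² + x − 2.916 = 0, giving x = 0.154 V (positive root), so V_SG = 0.878 V.
I_D = (V_DD − V_SG)/R = (3.64 − 0.878) / 35.9 = 0.0769 mA.

V_SG = 0.878 V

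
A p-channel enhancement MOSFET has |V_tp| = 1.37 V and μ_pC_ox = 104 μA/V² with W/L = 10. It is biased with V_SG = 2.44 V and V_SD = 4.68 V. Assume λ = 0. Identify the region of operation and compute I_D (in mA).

Saturation; I_D = 0.595 mA

k_p = μ_pC_ox · (W/L) = 1.04 mA/V².
V_ov = V_SG − |V_tp| = 2.44 − 1.37 = 1.07 V.
Since V_SD = 4.68 V ≥ V_ov = 1.07 V, the device is in saturation.
I_D = ½ k_p V_ov² = 0.5 × 1.04 × 1.07² = 0.595 mA.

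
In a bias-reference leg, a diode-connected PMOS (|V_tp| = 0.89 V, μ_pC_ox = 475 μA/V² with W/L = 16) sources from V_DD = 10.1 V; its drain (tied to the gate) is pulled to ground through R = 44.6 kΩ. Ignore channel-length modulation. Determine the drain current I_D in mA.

I_D = 0.201 mA

With gate tied to drain, V_SG = V_SD ≥ V_SG − |V_tp|, so the device is in saturation.
k_p = μ_pC_ox · (W/L) = 7.6 mA/V².
KCL at the drain: ½ k_p (V_SG − |V_tp|)² = (V_DD − V_SG)/R.
Let x = V_SG − 0.89. Then 169 x² + x − 9.21 = 0, giving x = 0.23 V (positive root), so V_SG = 1.12 V.
I_D = (V_DD − V_SG)/R = (10.1 − 1.12) / 44.6 = 0.201 mA.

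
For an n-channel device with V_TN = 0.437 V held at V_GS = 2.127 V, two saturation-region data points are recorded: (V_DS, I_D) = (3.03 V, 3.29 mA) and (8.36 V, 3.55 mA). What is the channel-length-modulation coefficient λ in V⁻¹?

λ = 0.0155 V⁻¹

With V_GS fixed, I_D ∝ (1 + λ V_DS) in saturation, so I_D2/I_D1 = (1 + λ V_DS2)/(1 + λ V_DS1).
3.55/3.29 = 1.079 = (1 + 8.36 λ)/(1 + 3.03 λ).
Solving: λ (I_D1 V_DS2 − I_D2 V_DS1) = I_D2 − I_D1, so λ = (3.55 − 3.29) / (3.29 × 8.36 − 3.55 × 3.03) = 0.26 / 16.7 = 0.0155 V⁻¹.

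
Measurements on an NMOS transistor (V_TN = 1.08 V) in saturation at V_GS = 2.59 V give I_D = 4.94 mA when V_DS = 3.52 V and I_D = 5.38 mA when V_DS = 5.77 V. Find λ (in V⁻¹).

With V_GS fixed, I_D ∝ (1 + λ V_DS) in saturation, so I_D2/I_D1 = (1 + λ V_DS2)/(1 + λ V_DS1).
5.38/4.94 = 1.089 = (1 + 5.77 λ)/(1 + 3.52 λ).
Solving: λ (I_D1 V_DS2 − I_D2 V_DS1) = I_D2 − I_D1, so λ = (5.38 − 4.94) / (4.94 × 5.77 − 5.38 × 3.52) = 0.44 / 9.57 = 0.046 V⁻¹.

λ = 0.0460 V⁻¹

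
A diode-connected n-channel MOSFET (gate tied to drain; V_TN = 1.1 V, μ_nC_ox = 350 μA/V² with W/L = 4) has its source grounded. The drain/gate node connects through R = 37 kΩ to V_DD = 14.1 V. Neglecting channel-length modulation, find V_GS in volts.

V_GS = 1.79 V

With gate tied to drain, V_GS = V_DS ≥ V_GS − V_TN, so the device is in saturation.
k_n = μ_nC_ox · (W/L) = 1.4 mA/V².
KCL at the drain: ½ k_n (V_GS − V_TN)² = (V_DD − V_GS)/R.
Let x = V_GS − 1.1. Then 25.9 x² + x − 13 = 0, giving x = 0.689 V (positive root), so V_GS = 1.79 V.
I_D = (V_DD − V_GS)/R = (14.1 − 1.79) / 37 = 0.333 mA.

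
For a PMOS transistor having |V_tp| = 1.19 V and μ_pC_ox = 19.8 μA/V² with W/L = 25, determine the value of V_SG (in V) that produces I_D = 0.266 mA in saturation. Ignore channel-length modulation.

k_p = μ_pC_ox · (W/L) = 0.495 mA/V².
In saturation I_D = ½ k_p (V_SG − |V_tp|)², so V_SG − |V_tp| = √(2 I_D / k_p) = √(2 × 0.266 / 0.495) = 1.04 V.
V_SG = 1.19 + 1.04 = 2.23 V.

V_SG = 2.23 V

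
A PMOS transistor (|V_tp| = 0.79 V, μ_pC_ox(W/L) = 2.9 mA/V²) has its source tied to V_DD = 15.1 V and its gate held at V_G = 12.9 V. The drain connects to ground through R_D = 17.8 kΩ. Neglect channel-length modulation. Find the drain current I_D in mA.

I_D = 0.836 mA

V_SG = V_DD − V_G = 15.1 − 12.9 = 2.2 V, so V_ov = 2.2 − 0.79 = 1.41 V.
Assume saturation: I_D = ½ k_p V_ov² = 0.5 × 2.9 × 1.41² = 2.88 mA, giving V_SD = V_DD − I_D R_D = 15.1 − 2.88 × 17.8 = -36.2 V.
But -36.2 V < V_ov = 1.41 V, so the device is actually in triode.
In triode I_D = k_p[V_ov V_SD − ½ V_SD²] and I_D = (V_DD − V_SD)/R_D. Equating: 25.8 V_SD² − 73.78 V_SD + 15.1 = 0, giving V_SD = 0.222 V (the root below V_ov).
I_D = (15.1 − 0.222) / 17.8 = 0.836 mA.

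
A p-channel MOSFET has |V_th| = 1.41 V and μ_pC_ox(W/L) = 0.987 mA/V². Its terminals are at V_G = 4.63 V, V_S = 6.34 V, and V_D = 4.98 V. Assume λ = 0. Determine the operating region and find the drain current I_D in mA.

V_SG = V_S − V_G = 6.34 − 4.63 = 1.71 V; V_SD = V_S − V_D = 6.34 − 4.98 = 1.36 V.
V_ov = V_SG − |V_th| = 1.71 − 1.41 = 0.3 V.
Since V_SD = 1.36 V ≥ V_ov = 0.3 V, the device is in saturation.
I_D = ½ k_p V_ov² = 0.5 × 0.987 × 0.3² = 0.0444 mA.

Saturation; I_D = 0.0444 mA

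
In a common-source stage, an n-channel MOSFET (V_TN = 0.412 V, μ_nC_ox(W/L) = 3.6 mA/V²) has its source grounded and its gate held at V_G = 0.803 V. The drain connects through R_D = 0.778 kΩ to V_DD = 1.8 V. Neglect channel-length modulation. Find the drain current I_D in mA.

I_D = 0.275 mA

V_GS = V_G = 0.803 V, so V_ov = 0.803 − 0.412 = 0.391 V.
Assume saturation: I_D = ½ k_n V_ov² = 0.5 × 3.6 × 0.391² = 0.275 mA, giving V_DS = V_DD − I_D R_D = 1.8 − 0.275 × 0.778 = 1.59 V.
V_DS = 1.59 V ≥ V_ov = 0.391 V, confirming saturation.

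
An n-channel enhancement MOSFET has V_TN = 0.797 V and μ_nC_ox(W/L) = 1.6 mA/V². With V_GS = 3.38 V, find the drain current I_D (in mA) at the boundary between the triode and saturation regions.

I_D = 5.34 mA

At the boundary V_DS = V_ov = V_GS − V_TN = 3.38 − 0.797 = 2.58 V.
I_D = ½ k_n V_ov² = 0.5 × 1.6 × 2.58² = 5.34 mA.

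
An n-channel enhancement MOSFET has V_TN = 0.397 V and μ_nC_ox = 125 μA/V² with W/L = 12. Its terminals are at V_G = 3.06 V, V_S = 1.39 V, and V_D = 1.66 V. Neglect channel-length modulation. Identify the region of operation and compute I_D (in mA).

Triode; I_D = 0.461 mA

V_GS = V_G − V_S = 3.06 − 1.39 = 1.67 V; V_DS = V_D − V_S = 1.66 − 1.39 = 0.27 V.
k_n = μ_nC_ox · (W/L) = 1.5 mA/V².
V_ov = V_GS − V_TN = 1.67 − 0.397 = 1.27 V.
Since V_DS = 0.27 V < V_ov = 1.27 V, the device is in the triode region.
I_D = k_n [V_ov · V_DS − ½ V_DS²] = 1.5 × [1.27 × 0.27 − 0.5 × 0.27²] = 0.461 mA.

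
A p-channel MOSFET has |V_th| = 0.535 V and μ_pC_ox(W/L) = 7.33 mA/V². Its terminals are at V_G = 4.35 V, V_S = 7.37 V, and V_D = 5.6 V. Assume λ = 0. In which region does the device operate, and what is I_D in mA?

V_SG = V_S − V_G = 7.37 − 4.35 = 3.02 V; V_SD = V_S − V_D = 7.37 − 5.6 = 1.77 V.
V_ov = V_SG − |V_th| = 3.02 − 0.535 = 2.49 V.
Since V_SD = 1.77 V < V_ov = 2.49 V, the device is in the triode region.
I_D = k_p [V_ov · V_SD − ½ V_SD²] = 7.33 × [2.49 × 1.77 − 0.5 × 1.77²] = 20.8 mA.

Triode; I_D = 20.8 mA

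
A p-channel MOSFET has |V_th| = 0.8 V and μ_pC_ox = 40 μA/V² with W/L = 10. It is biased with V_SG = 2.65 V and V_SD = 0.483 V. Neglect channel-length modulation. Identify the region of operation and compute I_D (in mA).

k_p = μ_pC_ox · (W/L) = 0.4 mA/V².
V_ov = V_SG − |V_th| = 2.65 − 0.8 = 1.85 V.
Since V_SD = 0.483 V < V_ov = 1.85 V, the device is in the triode region.
I_D = k_p [V_ov · V_SD − ½ V_SD²] = 0.4 × [1.85 × 0.483 − 0.5 × 0.483²] = 0.311 mA.

Triode; I_D = 0.311 mA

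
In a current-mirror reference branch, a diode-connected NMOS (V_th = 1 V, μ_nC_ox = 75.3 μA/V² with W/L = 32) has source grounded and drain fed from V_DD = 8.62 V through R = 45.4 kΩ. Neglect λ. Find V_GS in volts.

V_GS = 1.36 V

With gate tied to drain, V_GS = V_DS ≥ V_GS − V_th, so the device is in saturation.
k_n = μ_nC_ox · (W/L) = 2.41 mA/V².
KCL at the drain: ½ k_n (V_GS − V_th)² = (V_DD − V_GS)/R.
Let x = V_GS − 1. Then 54.7 x² + x − 7.62 = 0, giving x = 0.364 V (positive root), so V_GS = 1.36 V.
I_D = (V_DD − V_GS)/R = (8.62 − 1.36) / 45.4 = 0.16 mA.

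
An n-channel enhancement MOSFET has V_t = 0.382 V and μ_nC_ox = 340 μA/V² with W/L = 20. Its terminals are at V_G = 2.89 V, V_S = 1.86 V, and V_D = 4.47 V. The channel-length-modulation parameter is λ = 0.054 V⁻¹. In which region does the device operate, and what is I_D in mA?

Saturation; I_D = 1.63 mA

V_GS = V_G − V_S = 2.89 − 1.86 = 1.03 V; V_DS = V_D − V_S = 4.47 − 1.86 = 2.61 V.
k_n = μ_nC_ox · (W/L) = 6.8 mA/V².
V_ov = V_GS − V_t = 1.03 − 0.382 = 0.648 V.
Since V_DS = 2.61 V ≥ V_ov = 0.648 V, the device is in saturation.
I_D = ½ k_n V_ov² (1 + λ V_DS) = 0.5 × 6.8 × 0.648² × (1 + 0.054 × 2.61) = 1.63 mA.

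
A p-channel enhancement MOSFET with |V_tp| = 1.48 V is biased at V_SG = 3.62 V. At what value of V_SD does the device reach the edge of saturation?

V_SD,sat = 2.14 V

The boundary between triode and saturation is V_SD = V_SG − |V_tp| = V_ov.
V_ov = 3.62 − 1.48 = 2.14 V.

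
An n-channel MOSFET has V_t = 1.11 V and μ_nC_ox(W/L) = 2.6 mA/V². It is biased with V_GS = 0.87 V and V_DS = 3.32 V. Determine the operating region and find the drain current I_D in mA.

V_GS = 0.87 V < V_t = 1.11 V, so the transistor is in cutoff.

Cutoff; I_D = 0 mA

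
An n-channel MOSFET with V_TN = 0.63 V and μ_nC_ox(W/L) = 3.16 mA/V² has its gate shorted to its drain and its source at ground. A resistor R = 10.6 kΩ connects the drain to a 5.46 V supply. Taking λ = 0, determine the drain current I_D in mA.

With gate tied to drain, V_GS = V_DS ≥ V_GS − V_TN, so the device is in saturation.
KCL at the drain: ½ k_n (V_GS − V_TN)² = (V_DD − V_GS)/R.
Let x = V_GS − 0.63. Then 16.7 x² + x − 4.83 = 0, giving x = 0.508 V (positive root), so V_GS = 1.14 V.
I_D = (V_DD − V_GS)/R = (5.46 − 1.14) / 10.6 = 0.408 mA.

I_D = 0.408 mA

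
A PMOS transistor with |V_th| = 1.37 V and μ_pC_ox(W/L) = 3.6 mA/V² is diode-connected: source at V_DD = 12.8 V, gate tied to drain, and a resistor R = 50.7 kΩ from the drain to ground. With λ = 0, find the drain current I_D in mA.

I_D = 0.219 mA

With gate tied to drain, V_SG = V_SD ≥ V_SG − |V_th|, so the device is in saturation.
KCL at the drain: ½ k_p (V_SG − |V_th|)² = (V_DD − V_SG)/R.
Let x = V_SG − 1.37. Then 91.3 x² + x − 11.43 = 0, giving x = 0.348 V (positive root), so V_SG = 1.72 V.
I_D = (V_DD − V_SG)/R = (12.8 − 1.72) / 50.7 = 0.219 mA.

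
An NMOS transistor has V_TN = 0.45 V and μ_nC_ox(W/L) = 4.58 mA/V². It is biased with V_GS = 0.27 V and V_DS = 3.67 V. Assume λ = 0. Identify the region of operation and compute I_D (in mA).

Cutoff; I_D = 0 mA

V_GS = 0.27 V < V_TN = 0.45 V, so the transistor is in cutoff.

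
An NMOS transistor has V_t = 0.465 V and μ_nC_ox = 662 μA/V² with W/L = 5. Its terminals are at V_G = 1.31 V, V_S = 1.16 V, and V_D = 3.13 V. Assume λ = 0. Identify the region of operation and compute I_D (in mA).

Cutoff; I_D = 0 mA

V_GS = V_G − V_S = 1.31 − 1.16 = 0.15 V; V_DS = V_D − V_S = 3.13 − 1.16 = 1.97 V.
V_GS = 0.15 V < V_t = 0.465 V, so the transistor is in cutoff.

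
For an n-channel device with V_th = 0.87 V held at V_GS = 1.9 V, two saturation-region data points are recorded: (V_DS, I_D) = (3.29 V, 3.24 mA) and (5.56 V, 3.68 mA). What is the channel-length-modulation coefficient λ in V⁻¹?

λ = 0.0745 V⁻¹

With V_GS fixed, I_D ∝ (1 + λ V_DS) in saturation, so I_D2/I_D1 = (1 + λ V_DS2)/(1 + λ V_DS1).
3.68/3.24 = 1.136 = (1 + 5.56 λ)/(1 + 3.29 λ).
Solving: λ (I_D1 V_DS2 − I_D2 V_DS1) = I_D2 − I_D1, so λ = (3.68 − 3.24) / (3.24 × 5.56 − 3.68 × 3.29) = 0.44 / 5.91 = 0.0745 V⁻¹.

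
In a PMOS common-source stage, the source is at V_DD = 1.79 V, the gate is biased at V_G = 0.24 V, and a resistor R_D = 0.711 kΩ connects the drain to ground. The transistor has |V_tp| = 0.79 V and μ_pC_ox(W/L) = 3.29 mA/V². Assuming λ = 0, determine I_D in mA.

I_D = 0.950 mA

V_SG = V_DD − V_G = 1.79 − 0.24 = 1.55 V, so V_ov = 1.55 − 0.79 = 0.76 V.
Assume saturation: I_D = ½ k_p V_ov² = 0.5 × 3.29 × 0.76² = 0.95 mA, giving V_SD = V_DD − I_D R_D = 1.79 − 0.95 × 0.711 = 1.11 V.
V_SD = 1.11 V ≥ V_ov = 0.76 V, confirming saturation.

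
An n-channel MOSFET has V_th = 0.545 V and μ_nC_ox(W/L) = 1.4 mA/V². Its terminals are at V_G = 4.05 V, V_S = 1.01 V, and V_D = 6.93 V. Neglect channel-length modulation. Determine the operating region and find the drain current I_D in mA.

V_GS = V_G − V_S = 4.05 − 1.01 = 3.04 V; V_DS = V_D − V_S = 6.93 − 1.01 = 5.92 V.
V_ov = V_GS − V_th = 3.04 − 0.545 = 2.5 V.
Since V_DS = 5.92 V ≥ V_ov = 2.5 V, the device is in saturation.
I_D = ½ k_n V_ov² = 0.5 × 1.4 × 2.5² = 4.36 mA.

Saturation; I_D = 4.36 mA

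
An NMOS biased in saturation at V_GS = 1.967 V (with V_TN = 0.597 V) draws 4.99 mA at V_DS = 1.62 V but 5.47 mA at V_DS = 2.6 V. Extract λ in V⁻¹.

λ = 0.117 V⁻¹

With V_GS fixed, I_D ∝ (1 + λ V_DS) in saturation, so I_D2/I_D1 = (1 + λ V_DS2)/(1 + λ V_DS1).
5.47/4.99 = 1.096 = (1 + 2.6 λ)/(1 + 1.62 λ).
Solving: λ (I_D1 V_DS2 − I_D2 V_DS1) = I_D2 − I_D1, so λ = (5.47 − 4.99) / (4.99 × 2.6 − 5.47 × 1.62) = 0.48 / 4.11 = 0.117 V⁻¹.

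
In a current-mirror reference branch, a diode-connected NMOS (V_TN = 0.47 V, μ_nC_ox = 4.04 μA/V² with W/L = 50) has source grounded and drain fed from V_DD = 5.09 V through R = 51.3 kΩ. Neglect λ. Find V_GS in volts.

V_GS = 1.32 V

With gate tied to drain, V_GS = V_DS ≥ V_GS − V_TN, so the device is in saturation.
k_n = μ_nC_ox · (W/L) = 0.202 mA/V².
KCL at the drain: ½ k_n (V_GS − V_TN)² = (V_DD − V_GS)/R.
Let x = V_GS − 0.47. Then 5.18 x² + x − 4.62 = 0, giving x = 0.853 V (positive root), so V_GS = 1.32 V.
I_D = (V_DD − V_GS)/R = (5.09 − 1.32) / 51.3 = 0.0734 mA.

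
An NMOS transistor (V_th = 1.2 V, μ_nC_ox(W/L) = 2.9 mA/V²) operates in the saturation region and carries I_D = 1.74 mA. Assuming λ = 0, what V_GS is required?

In saturation I_D = ½ k_n (V_GS − V_th)², so V_GS − V_th = √(2 I_D / k_n) = √(2 × 1.74 / 2.9) = 1.1 V.
V_GS = 1.2 + 1.1 = 2.3 V.

V_GS = 2.30 V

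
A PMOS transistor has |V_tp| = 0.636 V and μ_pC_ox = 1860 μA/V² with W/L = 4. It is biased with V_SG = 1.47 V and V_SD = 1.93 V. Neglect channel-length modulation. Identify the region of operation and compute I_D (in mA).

k_p = μ_pC_ox · (W/L) = 7.44 mA/V².
V_ov = V_SG − |V_tp| = 1.47 − 0.636 = 0.834 V.
Since V_SD = 1.93 V ≥ V_ov = 0.834 V, the device is in saturation.
I_D = ½ k_p V_ov² = 0.5 × 7.44 × 0.834² = 2.59 mA.

Saturation; I_D = 2.59 mA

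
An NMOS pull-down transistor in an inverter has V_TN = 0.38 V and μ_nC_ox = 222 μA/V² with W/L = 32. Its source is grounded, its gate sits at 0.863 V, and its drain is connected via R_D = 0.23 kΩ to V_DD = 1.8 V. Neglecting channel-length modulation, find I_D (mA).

I_D = 0.829 mA

V_GS = V_G = 0.863 V, so V_ov = 0.863 − 0.38 = 0.483 V.
k_n = μ_nC_ox · (W/L) = 7.104 mA/V².
Assume saturation: I_D = ½ k_n V_ov² = 0.5 × 7.104 × 0.483² = 0.829 mA, giving V_DS = V_DD − I_D R_D = 1.8 − 0.829 × 0.23 = 1.61 V.
V_DS = 1.61 V ≥ V_ov = 0.483 V, confirming saturation.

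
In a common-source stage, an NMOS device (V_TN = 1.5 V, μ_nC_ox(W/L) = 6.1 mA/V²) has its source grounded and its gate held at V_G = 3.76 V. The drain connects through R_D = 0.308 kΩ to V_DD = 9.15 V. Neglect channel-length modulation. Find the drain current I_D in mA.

V_GS = V_G = 3.76 V, so V_ov = 3.76 − 1.5 = 2.26 V.
Assume saturation: I_D = ½ k_n V_ov² = 0.5 × 6.1 × 2.26² = 15.6 mA, giving V_DS = V_DD − I_D R_D = 9.15 − 15.6 × 0.308 = 4.35 V.
V_DS = 4.35 V ≥ V_ov = 2.26 V, confirming saturation.

I_D = 15.6 mA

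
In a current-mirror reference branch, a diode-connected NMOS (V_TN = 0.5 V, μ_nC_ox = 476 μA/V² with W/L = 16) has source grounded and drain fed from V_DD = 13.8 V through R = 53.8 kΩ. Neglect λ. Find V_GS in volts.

With gate tied to drain, V_GS = V_DS ≥ V_GS − V_TN, so the device is in saturation.
k_n = μ_nC_ox · (W/L) = 7.616 mA/V².
KCL at the drain: ½ k_n (V_GS − V_TN)² = (V_DD − V_GS)/R.
Let x = V_GS − 0.5. Then 205 x² + x − 13.3 = 0, giving x = 0.252 V (positive root), so V_GS = 0.752 V.
I_D = (V_DD − V_GS)/R = (13.8 − 0.752) / 53.8 = 0.243 mA.

V_GS = 0.752 V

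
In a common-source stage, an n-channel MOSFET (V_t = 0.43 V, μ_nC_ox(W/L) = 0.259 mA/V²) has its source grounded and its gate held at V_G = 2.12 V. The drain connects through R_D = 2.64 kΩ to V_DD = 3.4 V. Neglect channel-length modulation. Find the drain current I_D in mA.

I_D = 0.370 mA

V_GS = V_G = 2.12 V, so V_ov = 2.12 − 0.43 = 1.69 V.
Assume saturation: I_D = ½ k_n V_ov² = 0.5 × 0.259 × 1.69² = 0.37 mA, giving V_DS = V_DD − I_D R_D = 3.4 − 0.37 × 2.64 = 2.42 V.
V_DS = 2.42 V ≥ V_ov = 1.69 V, confirming saturation.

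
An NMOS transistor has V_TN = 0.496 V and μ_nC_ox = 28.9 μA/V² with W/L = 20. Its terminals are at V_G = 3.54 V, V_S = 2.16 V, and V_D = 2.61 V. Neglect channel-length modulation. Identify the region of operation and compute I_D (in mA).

Triode; I_D = 0.171 mA

V_GS = V_G − V_S = 3.54 − 2.16 = 1.38 V; V_DS = V_D − V_S = 2.61 − 2.16 = 0.45 V.
k_n = μ_nC_ox · (W/L) = 0.578 mA/V².
V_ov = V_GS − V_TN = 1.38 − 0.496 = 0.884 V.
Since V_DS = 0.45 V < V_ov = 0.884 V, the device is in the triode region.
I_D = k_n [V_ov · V_DS − ½ V_DS²] = 0.578 × [0.884 × 0.45 − 0.5 × 0.45²] = 0.171 mA.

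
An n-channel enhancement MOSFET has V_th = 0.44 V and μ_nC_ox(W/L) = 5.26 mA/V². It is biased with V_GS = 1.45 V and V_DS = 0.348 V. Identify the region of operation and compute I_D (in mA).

Triode; I_D = 1.53 mA

V_ov = V_GS − V_th = 1.45 − 0.44 = 1.01 V.
Since V_DS = 0.348 V < V_ov = 1.01 V, the device is in the triode region.
I_D = k_n [V_ov · V_DS − ½ V_DS²] = 5.26 × [1.01 × 0.348 − 0.5 × 0.348²] = 1.53 mA.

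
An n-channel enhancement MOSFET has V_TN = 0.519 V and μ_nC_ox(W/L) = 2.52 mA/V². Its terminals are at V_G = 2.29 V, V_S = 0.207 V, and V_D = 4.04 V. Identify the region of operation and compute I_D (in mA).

Saturation; I_D = 3.08 mA

V_GS = V_G − V_S = 2.29 − 0.207 = 2.08 V; V_DS = V_D − V_S = 4.04 − 0.207 = 3.83 V.
V_ov = V_GS − V_TN = 2.08 − 0.519 = 1.56 V.
Since V_DS = 3.83 V ≥ V_ov = 1.56 V, the device is in saturation.
I_D = ½ k_n V_ov² = 0.5 × 2.52 × 1.56² = 3.08 mA.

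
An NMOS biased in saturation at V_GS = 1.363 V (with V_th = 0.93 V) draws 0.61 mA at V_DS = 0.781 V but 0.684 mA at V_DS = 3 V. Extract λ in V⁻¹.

With V_GS fixed, I_D ∝ (1 + λ V_DS) in saturation, so I_D2/I_D1 = (1 + λ V_DS2)/(1 + λ V_DS1).
0.684/0.61 = 1.121 = (1 + 3 λ)/(1 + 0.781 λ).
Solving: λ (I_D1 V_DS2 − I_D2 V_DS1) = I_D2 − I_D1, so λ = (0.684 − 0.61) / (0.61 × 3 − 0.684 × 0.781) = 0.074 / 1.3 = 0.0571 V⁻¹.

λ = 0.0571 V⁻¹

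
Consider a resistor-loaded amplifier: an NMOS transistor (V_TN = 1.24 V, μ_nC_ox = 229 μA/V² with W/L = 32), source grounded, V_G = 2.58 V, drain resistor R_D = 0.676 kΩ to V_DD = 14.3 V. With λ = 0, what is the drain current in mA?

I_D = 6.58 mA

V_GS = V_G = 2.58 V, so V_ov = 2.58 − 1.24 = 1.34 V.
k_n = μ_nC_ox · (W/L) = 7.328 mA/V².
Assume saturation: I_D = ½ k_n V_ov² = 0.5 × 7.328 × 1.34² = 6.58 mA, giving V_DS = V_DD − I_D R_D = 14.3 − 6.58 × 0.676 = 9.85 V.
V_DS = 9.85 V ≥ V_ov = 1.34 V, confirming saturation.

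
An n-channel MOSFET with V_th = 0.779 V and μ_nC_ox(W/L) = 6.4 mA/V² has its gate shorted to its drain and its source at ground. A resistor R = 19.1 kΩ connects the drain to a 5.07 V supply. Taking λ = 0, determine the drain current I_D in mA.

I_D = 0.211 mA

With gate tied to drain, V_GS = V_DS ≥ V_GS − V_th, so the device is in saturation.
KCL at the drain: ½ k_n (V_GS − V_th)² = (V_DD − V_GS)/R.
Let x = V_GS − 0.779. Then 61.1 x² + x − 4.291 = 0, giving x = 0.257 V (positive root), so V_GS = 1.04 V.
I_D = (V_DD − V_GS)/R = (5.07 − 1.04) / 19.1 = 0.211 mA.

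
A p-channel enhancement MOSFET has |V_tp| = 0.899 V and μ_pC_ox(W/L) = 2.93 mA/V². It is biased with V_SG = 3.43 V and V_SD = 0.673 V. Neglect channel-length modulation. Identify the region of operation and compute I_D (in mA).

Triode; I_D = 4.33 mA

V_ov = V_SG − |V_tp| = 3.43 − 0.899 = 2.53 V.
Since V_SD = 0.673 V < V_ov = 2.53 V, the device is in the triode region.
I_D = k_p [V_ov · V_SD − ½ V_SD²] = 2.93 × [2.53 × 0.673 − 0.5 × 0.673²] = 4.33 mA.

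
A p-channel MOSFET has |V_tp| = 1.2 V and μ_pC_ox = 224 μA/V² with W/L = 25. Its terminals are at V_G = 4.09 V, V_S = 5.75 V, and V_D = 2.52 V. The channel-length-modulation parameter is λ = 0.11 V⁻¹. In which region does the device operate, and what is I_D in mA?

Saturation; I_D = 0.803 mA

V_SG = V_S − V_G = 5.75 − 4.09 = 1.66 V; V_SD = V_S − V_D = 5.75 − 2.52 = 3.23 V.
k_p = μ_pC_ox · (W/L) = 5.6 mA/V².
V_ov = V_SG − |V_tp| = 1.66 − 1.2 = 0.46 V.
Since V_SD = 3.23 V ≥ V_ov = 0.46 V, the device is in saturation.
I_D = ½ k_p V_ov² (1 + λ V_SD) = 0.5 × 5.6 × 0.46² × (1 + 0.11 × 3.23) = 0.803 mA.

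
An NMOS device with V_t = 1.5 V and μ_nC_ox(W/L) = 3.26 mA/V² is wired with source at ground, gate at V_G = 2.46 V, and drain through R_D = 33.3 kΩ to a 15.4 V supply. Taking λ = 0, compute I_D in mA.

I_D = 0.458 mA

V_GS = V_G = 2.46 V, so V_ov = 2.46 − 1.5 = 0.96 V.
Assume saturation: I_D = ½ k_n V_ov² = 0.5 × 3.26 × 0.96² = 1.5 mA, giving V_DS = V_DD − I_D R_D = 15.4 − 1.5 × 33.3 = -34.6 V.
But -34.6 V < V_ov = 0.96 V, so the device is actually in triode.
In triode I_D = k_n[V_ov V_DS − ½ V_DS²] and I_D = (V_DD − V_DS)/R_D. Equating: 54.3 V_DS² − 105.2 V_DS + 15.4 = 0, giving V_DS = 0.159 V (the root below V_ov).
I_D = (15.4 − 0.159) / 33.3 = 0.458 mA.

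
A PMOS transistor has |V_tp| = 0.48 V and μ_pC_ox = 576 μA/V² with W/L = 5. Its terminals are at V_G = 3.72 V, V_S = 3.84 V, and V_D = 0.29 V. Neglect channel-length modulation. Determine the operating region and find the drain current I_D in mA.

V_SG = V_S − V_G = 3.84 − 3.72 = 0.12 V; V_SD = V_S − V_D = 3.84 − 0.29 = 3.55 V.
V_SG = 0.12 V < |V_tp| = 0.48 V, so the transistor is in cutoff.

Cutoff; I_D = 0 mA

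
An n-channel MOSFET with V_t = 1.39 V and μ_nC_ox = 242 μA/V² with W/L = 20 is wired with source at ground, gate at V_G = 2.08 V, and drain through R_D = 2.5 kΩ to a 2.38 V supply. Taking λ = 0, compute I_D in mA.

I_D = 0.823 mA

V_GS = V_G = 2.08 V, so V_ov = 2.08 − 1.39 = 0.69 V.
k_n = μ_nC_ox · (W/L) = 4.84 mA/V².
Assume saturation: I_D = ½ k_n V_ov² = 0.5 × 4.84 × 0.69² = 1.15 mA, giving V_DS = V_DD − I_D R_D = 2.38 − 1.15 × 2.5 = -0.5 V.
But -0.5 V < V_ov = 0.69 V, so the device is actually in triode.
In triode I_D = k_n[V_ov V_DS − ½ V_DS²] and I_D = (V_DD − V_DS)/R_D. Equating: 6.05 V_DS² − 9.349 V_DS + 2.38 = 0, giving V_DS = 0.321 V (the root below V_ov).
I_D = (2.38 − 0.321) / 2.5 = 0.823 mA.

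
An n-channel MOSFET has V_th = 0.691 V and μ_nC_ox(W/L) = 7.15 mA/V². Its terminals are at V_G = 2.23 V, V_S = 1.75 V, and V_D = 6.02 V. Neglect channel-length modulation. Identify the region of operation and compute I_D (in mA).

Cutoff; I_D = 0 mA

V_GS = V_G − V_S = 2.23 − 1.75 = 0.48 V; V_DS = V_D − V_S = 6.02 − 1.75 = 4.27 V.
V_GS = 0.48 V < V_th = 0.691 V, so the transistor is in cutoff.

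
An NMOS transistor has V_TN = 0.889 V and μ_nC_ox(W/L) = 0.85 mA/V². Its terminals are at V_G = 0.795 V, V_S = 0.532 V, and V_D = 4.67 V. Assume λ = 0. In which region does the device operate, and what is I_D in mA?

V_GS = V_G − V_S = 0.795 − 0.532 = 0.263 V; V_DS = V_D − V_S = 4.67 − 0.532 = 4.14 V.
V_GS = 0.263 V < V_TN = 0.889 V, so the transistor is in cutoff.

Cutoff; I_D = 0 mA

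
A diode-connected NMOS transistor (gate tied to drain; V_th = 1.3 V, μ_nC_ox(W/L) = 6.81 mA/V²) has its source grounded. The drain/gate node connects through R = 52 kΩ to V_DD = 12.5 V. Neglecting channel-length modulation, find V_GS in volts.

With gate tied to drain, V_GS = V_DS ≥ V_GS − V_th, so the device is in saturation.
KCL at the drain: ½ k_n (V_GS − V_th)² = (V_DD − V_GS)/R.
Let x = V_GS − 1.3. Then 177 x² + x − 11.2 = 0, giving x = 0.249 V (positive root), so V_GS = 1.55 V.
I_D = (V_DD − V_GS)/R = (12.5 − 1.55) / 52 = 0.211 mA.

V_GS = 1.55 V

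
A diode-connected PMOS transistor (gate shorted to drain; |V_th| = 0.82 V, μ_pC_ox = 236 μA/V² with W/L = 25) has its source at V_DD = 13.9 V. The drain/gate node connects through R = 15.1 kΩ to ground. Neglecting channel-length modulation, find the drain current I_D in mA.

I_D = 0.831 mA

With gate tied to drain, V_SG = V_SD ≥ V_SG − |V_th|, so the device is in saturation.
k_p = μ_pC_ox · (W/L) = 5.9 mA/V².
KCL at the drain: ½ k_p (V_SG − |V_th|)² = (V_DD − V_SG)/R.
Let x = V_SG − 0.82. Then 44.5 x² + x − 13.08 = 0, giving x = 0.531 V (positive root), so V_SG = 1.35 V.
I_D = (V_DD − V_SG)/R = (13.9 − 1.35) / 15.1 = 0.831 mA.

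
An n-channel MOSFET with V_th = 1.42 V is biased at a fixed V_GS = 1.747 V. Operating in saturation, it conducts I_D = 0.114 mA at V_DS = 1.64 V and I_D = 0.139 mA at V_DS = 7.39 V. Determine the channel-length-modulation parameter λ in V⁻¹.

λ = 0.0407 V⁻¹

With V_GS fixed, I_D ∝ (1 + λ V_DS) in saturation, so I_D2/I_D1 = (1 + λ V_DS2)/(1 + λ V_DS1).
0.139/0.114 = 1.219 = (1 + 7.39 λ)/(1 + 1.64 λ).
Solving: λ (I_D1 V_DS2 − I_D2 V_DS1) = I_D2 − I_D1, so λ = (0.139 − 0.114) / (0.114 × 7.39 − 0.139 × 1.64) = 0.025 / 0.615 = 0.0407 V⁻¹.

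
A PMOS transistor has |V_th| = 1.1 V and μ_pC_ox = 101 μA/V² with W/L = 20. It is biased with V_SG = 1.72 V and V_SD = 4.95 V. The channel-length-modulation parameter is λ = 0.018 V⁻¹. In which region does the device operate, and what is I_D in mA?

k_p = μ_pC_ox · (W/L) = 2.02 mA/V².
V_ov = V_SG − |V_th| = 1.72 − 1.1 = 0.62 V.
Since V_SD = 4.95 V ≥ V_ov = 0.62 V, the device is in saturation.
I_D = ½ k_p V_ov² (1 + λ V_SD) = 0.5 × 2.02 × 0.62² × (1 + 0.018 × 4.95) = 0.423 mA.

Saturation; I_D = 0.423 mA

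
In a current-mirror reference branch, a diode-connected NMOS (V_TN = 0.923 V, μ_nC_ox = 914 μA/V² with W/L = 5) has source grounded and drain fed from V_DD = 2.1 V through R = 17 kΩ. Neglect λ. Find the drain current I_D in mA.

With gate tied to drain, V_GS = V_DS ≥ V_GS − V_TN, so the device is in saturation.
k_n = μ_nC_ox · (W/L) = 4.57 mA/V².
KCL at the drain: ½ k_n (V_GS − V_TN)² = (V_DD − V_GS)/R.
Let x = V_GS − 0.923. Then 38.8 x² + x − 1.177 = 0, giving x = 0.162 V (positive root), so V_GS = 1.08 V.
I_D = (V_DD − V_GS)/R = (2.1 − 1.08) / 17 = 0.0597 mA.

I_D = 0.0597 mA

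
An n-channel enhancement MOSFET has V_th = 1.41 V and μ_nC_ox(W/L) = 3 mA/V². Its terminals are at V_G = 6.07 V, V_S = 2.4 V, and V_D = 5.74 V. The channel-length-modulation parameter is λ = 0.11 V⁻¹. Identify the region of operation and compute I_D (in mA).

V_GS = V_G − V_S = 6.07 − 2.4 = 3.67 V; V_DS = V_D − V_S = 5.74 − 2.4 = 3.34 V.
V_ov = V_GS − V_th = 3.67 − 1.41 = 2.26 V.
Since V_DS = 3.34 V ≥ V_ov = 2.26 V, the device is in saturation.
I_D = ½ k_n V_ov² (1 + λ V_DS) = 0.5 × 3 × 2.26² × (1 + 0.11 × 3.34) = 10.5 mA.

Saturation; I_D = 10.5 mA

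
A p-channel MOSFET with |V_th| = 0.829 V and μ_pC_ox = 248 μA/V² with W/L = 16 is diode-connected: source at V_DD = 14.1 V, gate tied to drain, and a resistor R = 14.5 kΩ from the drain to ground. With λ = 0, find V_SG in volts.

With gate tied to drain, V_SG = V_SD ≥ V_SG − |V_th|, so the device is in saturation.
k_p = μ_pC_ox · (W/L) = 3.968 mA/V².
KCL at the drain: ½ k_p (V_SG − |V_th|)² = (V_DD − V_SG)/R.
Let x = V_SG − 0.829. Then 28.8 x² + x − 13.27 = 0, giving x = 0.662 V (positive root), so V_SG = 1.49 V.
I_D = (V_DD − V_SG)/R = (14.1 − 1.49) / 14.5 = 0.87 mA.

V_SG = 1.49 V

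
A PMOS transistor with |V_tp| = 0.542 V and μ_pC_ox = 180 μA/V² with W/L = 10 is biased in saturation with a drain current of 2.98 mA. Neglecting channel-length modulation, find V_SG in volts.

k_p = μ_pC_ox · (W/L) = 1.8 mA/V².
In saturation I_D = ½ k_p (V_SG − |V_tp|)², so V_SG − |V_tp| = √(2 I_D / k_p) = √(2 × 2.98 / 1.8) = 1.82 V.
V_SG = 0.542 + 1.82 = 2.36 V.

V_SG = 2.36 V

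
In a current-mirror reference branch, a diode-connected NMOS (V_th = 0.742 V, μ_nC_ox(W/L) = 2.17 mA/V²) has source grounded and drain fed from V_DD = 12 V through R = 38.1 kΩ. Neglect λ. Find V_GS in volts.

V_GS = 1.25 V

With gate tied to drain, V_GS = V_DS ≥ V_GS − V_th, so the device is in saturation.
KCL at the drain: ½ k_n (V_GS − V_th)² = (V_DD − V_GS)/R.
Let x = V_GS − 0.742. Then 41.3 x² + x − 11.26 = 0, giving x = 0.51 V (positive root), so V_GS = 1.25 V.
I_D = (V_DD − V_GS)/R = (12 − 1.25) / 38.1 = 0.282 mA.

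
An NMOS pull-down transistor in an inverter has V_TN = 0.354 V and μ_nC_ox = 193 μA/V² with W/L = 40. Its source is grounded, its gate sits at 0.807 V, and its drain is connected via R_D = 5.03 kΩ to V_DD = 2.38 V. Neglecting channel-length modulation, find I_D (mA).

I_D = 0.443 mA

V_GS = V_G = 0.807 V, so V_ov = 0.807 − 0.354 = 0.453 V.
k_n = μ_nC_ox · (W/L) = 7.72 mA/V².
Assume saturation: I_D = ½ k_n V_ov² = 0.5 × 7.72 × 0.453² = 0.792 mA, giving V_DS = V_DD − I_D R_D = 2.38 − 0.792 × 5.03 = -1.6 V.
But -1.6 V < V_ov = 0.453 V, so the device is actually in triode.
In triode I_D = k_n[V_ov V_DS − ½ V_DS²] and I_D = (V_DD − V_DS)/R_D. Equating: 19.4 V_DS² − 18.59 V_DS + 2.38 = 0, giving V_DS = 0.152 V (the root below V_ov).
I_D = (2.38 − 0.152) / 5.03 = 0.443 mA.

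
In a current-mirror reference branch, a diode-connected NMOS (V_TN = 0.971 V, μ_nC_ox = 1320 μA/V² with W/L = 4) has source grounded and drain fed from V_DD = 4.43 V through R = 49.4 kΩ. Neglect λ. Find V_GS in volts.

V_GS = 1.13 V

With gate tied to drain, V_GS = V_DS ≥ V_GS − V_TN, so the device is in saturation.
k_n = μ_nC_ox · (W/L) = 5.28 mA/V².
KCL at the drain: ½ k_n (V_GS − V_TN)² = (V_DD − V_GS)/R.
Let x = V_GS − 0.971. Then 130 x² + x − 3.459 = 0, giving x = 0.159 V (positive root), so V_GS = 1.13 V.
I_D = (V_DD − V_GS)/R = (4.43 − 1.13) / 49.4 = 0.0668 mA.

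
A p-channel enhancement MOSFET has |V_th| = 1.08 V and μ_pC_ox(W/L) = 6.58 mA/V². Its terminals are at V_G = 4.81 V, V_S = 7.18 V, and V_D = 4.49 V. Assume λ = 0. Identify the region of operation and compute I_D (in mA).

V_SG = V_S − V_G = 7.18 − 4.81 = 2.37 V; V_SD = V_S − V_D = 7.18 − 4.49 = 2.69 V.
V_ov = V_SG − |V_th| = 2.37 − 1.08 = 1.29 V.
Since V_SD = 2.69 V ≥ V_ov = 1.29 V, the device is in saturation.
I_D = ½ k_p V_ov² = 0.5 × 6.58 × 1.29² = 5.47 mA.

Saturation; I_D = 5.47 mA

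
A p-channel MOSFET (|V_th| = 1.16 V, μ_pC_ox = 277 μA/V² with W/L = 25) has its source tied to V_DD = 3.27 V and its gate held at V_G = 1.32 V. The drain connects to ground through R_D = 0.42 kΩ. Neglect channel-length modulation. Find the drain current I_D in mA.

I_D = 2.16 mA

V_SG = V_DD − V_G = 3.27 − 1.32 = 1.95 V, so V_ov = 1.95 − 1.16 = 0.79 V.
k_p = μ_pC_ox · (W/L) = 6.925 mA/V².
Assume saturation: I_D = ½ k_p V_ov² = 0.5 × 6.925 × 0.79² = 2.16 mA, giving V_SD = V_DD − I_D R_D = 3.27 − 2.16 × 0.42 = 2.36 V.
V_SD = 2.36 V ≥ V_ov = 0.79 V, confirming saturation.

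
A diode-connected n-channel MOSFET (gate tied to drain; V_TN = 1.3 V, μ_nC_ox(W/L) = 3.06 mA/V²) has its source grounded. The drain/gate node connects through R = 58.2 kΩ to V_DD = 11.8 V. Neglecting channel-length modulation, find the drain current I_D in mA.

With gate tied to drain, V_GS = V_DS ≥ V_GS − V_TN, so the device is in saturation.
KCL at the drain: ½ k_n (V_GS − V_TN)² = (V_DD − V_GS)/R.
Let x = V_GS − 1.3. Then 89 x² + x − 10.5 = 0, giving x = 0.338 V (positive root), so V_GS = 1.64 V.
I_D = (V_DD − V_GS)/R = (11.8 − 1.64) / 58.2 = 0.175 mA.

I_D = 0.175 mA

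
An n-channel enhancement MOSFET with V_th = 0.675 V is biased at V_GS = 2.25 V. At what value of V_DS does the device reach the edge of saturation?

The boundary between triode and saturation is V_DS = V_GS − V_th = V_ov.
V_ov = 2.25 − 0.675 = 1.57 V.

V_DS,sat = 1.57 V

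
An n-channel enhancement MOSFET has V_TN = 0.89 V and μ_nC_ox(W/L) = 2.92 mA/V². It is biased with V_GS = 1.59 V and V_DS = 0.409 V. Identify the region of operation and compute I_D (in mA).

V_ov = V_GS − V_TN = 1.59 − 0.89 = 0.7 V.
Since V_DS = 0.409 V < V_ov = 0.7 V, the device is in the triode region.
I_D = k_n [V_ov · V_DS − ½ V_DS²] = 2.92 × [0.7 × 0.409 − 0.5 × 0.409²] = 0.592 mA.

Triode; I_D = 0.592 mA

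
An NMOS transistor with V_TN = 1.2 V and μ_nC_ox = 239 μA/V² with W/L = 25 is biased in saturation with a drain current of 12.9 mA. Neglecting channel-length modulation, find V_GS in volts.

V_GS = 3.28 V

k_n = μ_nC_ox · (W/L) = 5.975 mA/V².
In saturation I_D = ½ k_n (V_GS − V_TN)², so V_GS − V_TN = √(2 I_D / k_n) = √(2 × 12.9 / 5.975) = 2.08 V.
V_GS = 1.2 + 2.08 = 3.28 V.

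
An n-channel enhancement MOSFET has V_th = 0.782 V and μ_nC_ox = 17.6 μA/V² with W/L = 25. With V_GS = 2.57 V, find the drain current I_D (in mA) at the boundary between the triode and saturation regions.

I_D = 0.703 mA

At the boundary V_DS = V_ov = V_GS − V_th = 2.57 − 0.782 = 1.79 V.
k_n = μ_nC_ox · (W/L) = 0.44 mA/V².
I_D = ½ k_n V_ov² = 0.5 × 0.44 × 1.79² = 0.703 mA.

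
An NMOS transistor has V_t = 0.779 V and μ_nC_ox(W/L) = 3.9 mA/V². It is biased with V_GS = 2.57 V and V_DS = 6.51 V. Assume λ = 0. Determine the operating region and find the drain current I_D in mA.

V_ov = V_GS − V_t = 2.57 − 0.779 = 1.79 V.
Since V_DS = 6.51 V ≥ V_ov = 1.79 V, the device is in saturation.
I_D = ½ k_n V_ov² = 0.5 × 3.9 × 1.79² = 6.25 mA.

Saturation; I_D = 6.25 mA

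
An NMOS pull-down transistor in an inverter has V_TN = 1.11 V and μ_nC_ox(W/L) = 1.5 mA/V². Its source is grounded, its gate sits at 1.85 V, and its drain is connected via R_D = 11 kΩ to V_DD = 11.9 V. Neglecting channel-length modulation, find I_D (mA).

V_GS = V_G = 1.85 V, so V_ov = 1.85 − 1.11 = 0.74 V.
Assume saturation: I_D = ½ k_n V_ov² = 0.5 × 1.5 × 0.74² = 0.411 mA, giving V_DS = V_DD − I_D R_D = 11.9 − 0.411 × 11 = 7.38 V.
V_DS = 7.38 V ≥ V_ov = 0.74 V, confirming saturation.

I_D = 0.411 mA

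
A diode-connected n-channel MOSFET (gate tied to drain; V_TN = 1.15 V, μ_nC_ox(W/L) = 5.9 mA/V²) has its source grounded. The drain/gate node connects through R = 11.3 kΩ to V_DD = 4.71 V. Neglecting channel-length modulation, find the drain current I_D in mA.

With gate tied to drain, V_GS = V_DS ≥ V_GS − V_TN, so the device is in saturation.
KCL at the drain: ½ k_n (V_GS − V_TN)² = (V_DD − V_GS)/R.
Let x = V_GS − 1.15. Then 33.3 x² + x − 3.56 = 0, giving x = 0.312 V (positive root), so V_GS = 1.46 V.
I_D = (V_DD − V_GS)/R = (4.71 − 1.46) / 11.3 = 0.287 mA.

I_D = 0.287 mA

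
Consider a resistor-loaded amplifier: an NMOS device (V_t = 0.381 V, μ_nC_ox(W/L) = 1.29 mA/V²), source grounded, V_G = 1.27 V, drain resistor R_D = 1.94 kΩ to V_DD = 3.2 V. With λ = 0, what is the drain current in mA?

I_D = 0.510 mA

V_GS = V_G = 1.27 V, so V_ov = 1.27 − 0.381 = 0.889 V.
Assume saturation: I_D = ½ k_n V_ov² = 0.5 × 1.29 × 0.889² = 0.51 mA, giving V_DS = V_DD − I_D R_D = 3.2 − 0.51 × 1.94 = 2.21 V.
V_DS = 2.21 V ≥ V_ov = 0.889 V, confirming saturation.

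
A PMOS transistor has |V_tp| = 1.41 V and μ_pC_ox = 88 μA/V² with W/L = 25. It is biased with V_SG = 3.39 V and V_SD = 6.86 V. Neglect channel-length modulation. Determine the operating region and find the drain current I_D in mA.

Saturation; I_D = 4.31 mA

k_p = μ_pC_ox · (W/L) = 2.2 mA/V².
V_ov = V_SG − |V_tp| = 3.39 − 1.41 = 1.98 V.
Since V_SD = 6.86 V ≥ V_ov = 1.98 V, the device is in saturation.
I_D = ½ k_p V_ov² = 0.5 × 2.2 × 1.98² = 4.31 mA.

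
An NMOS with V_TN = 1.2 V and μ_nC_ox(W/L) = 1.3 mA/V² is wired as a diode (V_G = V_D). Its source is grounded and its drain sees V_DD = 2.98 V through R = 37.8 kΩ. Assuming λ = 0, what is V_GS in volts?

With gate tied to drain, V_GS = V_DS ≥ V_GS − V_TN, so the device is in saturation.
KCL at the drain: ½ k_n (V_GS − V_TN)² = (V_DD − V_GS)/R.
Let x = V_GS − 1.2. Then 24.6 x² + x − 1.78 = 0, giving x = 0.25 V (positive root), so V_GS = 1.45 V.
I_D = (V_DD − V_GS)/R = (2.98 − 1.45) / 37.8 = 0.0405 mA.

V_GS = 1.45 V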